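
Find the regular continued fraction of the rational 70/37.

[1; 1, 8, 4]

Run the Euclidean algorithm on 70 and 37; the successive quotients are the partial quotients a_0, a_1, ... (each step inverts the fractional part left over by the previous one):
  70 = 1*37 + 33, so a_0 = 1.
  37 = 1*33 + 4, so a_1 = 1.
  33 = 8*4 + 1, so a_2 = 8.
  4 = 4*1 + 0, so a_3 = 4.
The remainder reaches 0 after 4 divisions, so the expansion has 4 partial quotients, read off in order.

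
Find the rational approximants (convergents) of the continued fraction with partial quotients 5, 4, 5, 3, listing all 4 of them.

Using the convergent recurrence p_i = a_i*p_{i-1} + p_{i-2}, q_i = a_i*q_{i-1} + q_{i-2} with p_{-2}=0, p_{-1}=1, q_{-2}=1, q_{-1}=0:
  i=0: a_0=5, p_0 = 5*1 + 0 = 5, q_0 = 5*0 + 1 = 1.
  i=1: a_1=4, p_1 = 4*5 + 1 = 21, q_1 = 4*1 + 0 = 4.
  i=2: a_2=5, p_2 = 5*21 + 5 = 110, q_2 = 5*4 + 1 = 21.
  i=3: a_3=3, p_3 = 3*110 + 21 = 351, q_3 = 3*21 + 4 = 67.

5/1, 21/4, 110/21, 351/67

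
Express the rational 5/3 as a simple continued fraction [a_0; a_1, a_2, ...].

[1; 1, 2]

Run the Euclidean algorithm on 5 and 3; the successive quotients are the partial quotients a_0, a_1, ... (each step inverts the fractional part left over by the previous one):
  5 = 1*3 + 2, so a_0 = 1.
  3 = 1*2 + 1, so a_1 = 1.
  2 = 2*1 + 0, so a_2 = 2.
The remainder reaches 0 after 3 divisions, so the expansion has 3 partial quotients, read off in order.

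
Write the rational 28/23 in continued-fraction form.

[1; 4, 1, 1, 2]

Run the Euclidean algorithm on 28 and 23; the successive quotients are the partial quotients a_0, a_1, ... (each step inverts the fractional part left over by the previous one):
  28 = 1*23 + 5, so a_0 = 1.
  23 = 4*5 + 3, so a_1 = 4.
  5 = 1*3 + 2, so a_2 = 1.
  3 = 1*2 + 1, so a_3 = 1.
  2 = 2*1 + 0, so a_4 = 2.
The remainder reaches 0 after 5 divisions, so the expansion has 5 partial quotients, read off in order.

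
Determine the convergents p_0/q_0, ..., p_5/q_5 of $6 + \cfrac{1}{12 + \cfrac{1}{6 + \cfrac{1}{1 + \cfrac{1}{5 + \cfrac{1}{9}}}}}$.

Using the convergent recurrence p_i = a_i*p_{i-1} + p_{i-2}, q_i = a_i*q_{i-1} + q_{i-2} with p_{-2}=0, p_{-1}=1, q_{-2}=1, q_{-1}=0:
  i=0: a_0=6, p_0 = 6*1 + 0 = 6, q_0 = 6*0 + 1 = 1.
  i=1: a_1=12, p_1 = 12*6 + 1 = 73, q_1 = 12*1 + 0 = 12.
  i=2: a_2=6, p_2 = 6*73 + 6 = 444, q_2 = 6*12 + 1 = 73.
  i=3: a_3=1, p_3 = 1*444 + 73 = 517, q_3 = 1*73 + 12 = 85.
  i=4: a_4=5, p_4 = 5*517 + 444 = 3029, q_4 = 5*85 + 73 = 498.
  i=5: a_5=9, p_5 = 9*3029 + 517 = 27778, q_5 = 9*498 + 85 = 4567.

6/1, 73/12, 444/73, 517/85, 3029/498, 27778/4567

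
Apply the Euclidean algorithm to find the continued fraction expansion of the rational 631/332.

[1; 1, 9, 16, 2]

Run the Euclidean algorithm on 631 and 332; the successive quotients are the partial quotients a_0, a_1, ... (each step inverts the fractional part left over by the previous one):
  631 = 1*332 + 299, so a_0 = 1.
  332 = 1*299 + 33, so a_1 = 1.
  299 = 9*33 + 2, so a_2 = 9.
  33 = 16*2 + 1, so a_3 = 16.
  2 = 2*1 + 0, so a_4 = 2.
The remainder reaches 0 after 5 divisions, so the expansion has 5 partial quotients, read off in order.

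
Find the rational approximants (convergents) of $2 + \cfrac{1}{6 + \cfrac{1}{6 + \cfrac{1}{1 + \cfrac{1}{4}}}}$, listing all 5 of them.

2/1, 13/6, 80/37, 93/43, 452/209

Using the convergent recurrence p_i = a_i*p_{i-1} + p_{i-2}, q_i = a_i*q_{i-1} + q_{i-2} with p_{-2}=0, p_{-1}=1, q_{-2}=1, q_{-1}=0:
  i=0: a_0=2, p_0 = 2*1 + 0 = 2, q_0 = 2*0 + 1 = 1.
  i=1: a_1=6, p_1 = 6*2 + 1 = 13, q_1 = 6*1 + 0 = 6.
  i=2: a_2=6, p_2 = 6*13 + 2 = 80, q_2 = 6*6 + 1 = 37.
  i=3: a_3=1, p_3 = 1*80 + 13 = 93, q_3 = 1*37 + 6 = 43.
  i=4: a_4=4, p_4 = 4*93 + 80 = 452, q_4 = 4*43 + 37 = 209.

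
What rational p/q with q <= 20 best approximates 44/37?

19/16

Expand x = 44/37 as a continued fraction with the Euclidean algorithm:
  44 = 1*37 + 7, so a_0 = 1.
  37 = 5*7 + 2, so a_1 = 5.
  7 = 3*2 + 1, so a_2 = 3.
  2 = 2*1 + 0, so a_3 = 2.
so x = [1; 5, 3, 2].
Convergents (p_i = a_i*p_{i-1} + p_{i-2}, q_i = a_i*q_{i-1} + q_{i-2} with p_{-2}=0, p_{-1}=1, q_{-2}=1, q_{-1}=0), until the denominator exceeds 20:
  i=0: a_0=1, p_0 = 1*1 + 0 = 1, q_0 = 1*0 + 1 = 1.
  i=1: a_1=5, p_1 = 5*1 + 1 = 6, q_1 = 5*1 + 0 = 5.
  i=2: a_2=3, p_2 = 3*6 + 1 = 19, q_2 = 3*5 + 1 = 16.
  i=3: a_3=2, p_3 = 2*19 + 6 = 44, q_3 = 2*16 + 5 = 37.
q_3 = 37 > 20, so the last convergent with denominator <= 20 is p_2/q_2 = 19/16.
The closest fraction with denominator <= 20 is either p_2/q_2 or the intermediate fraction (k*p_2 + p_1)/(k*q_2 + q_1) with the largest k >= 1 whose denominator stays <= 20; these approach x as k grows, and every other convergent or intermediate fraction in range is farther away.
Largest k: floor((20 - q_1)/q_2) = floor((20 - 5)/16) = 0.
Since k = 0, no intermediate fraction beyond p_2/q_2 has denominator <= 20, so the convergent 19/16 is the closest (its error is |44*16 - 19*37|/(37*16) = 1/592).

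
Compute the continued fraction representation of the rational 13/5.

Run the Euclidean algorithm on 13 and 5; the successive quotients are the partial quotients a_0, a_1, ... (each step inverts the fractional part left over by the previous one):
  13 = 2*5 + 3, so a_0 = 2.
  5 = 1*3 + 2, so a_1 = 1.
  3 = 1*2 + 1, so a_2 = 1.
  2 = 2*1 + 0, so a_3 = 2.
The remainder reaches 0 after 4 divisions, so the expansion has 4 partial quotients, read off in order.

[2; 1, 1, 2]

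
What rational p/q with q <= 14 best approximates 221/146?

3/2

Expand x = 221/146 as a continued fraction with the Euclidean algorithm:
  221 = 1*146 + 75, so a_0 = 1.
  146 = 1*75 + 71, so a_1 = 1.
  75 = 1*71 + 4, so a_2 = 1.
  71 = 17*4 + 3, so a_3 = 17.
  4 = 1*3 + 1, so a_4 = 1.
  3 = 3*1 + 0, so a_5 = 3.
so x = [1; 1, 1, 17, 1, 3].
Convergents (p_i = a_i*p_{i-1} + p_{i-2}, q_i = a_i*q_{i-1} + q_{i-2} with p_{-2}=0, p_{-1}=1, q_{-2}=1, q_{-1}=0), until the denominator exceeds 14:
  i=0: a_0=1, p_0 = 1*1 + 0 = 1, q_0 = 1*0 + 1 = 1.
  i=1: a_1=1, p_1 = 1*1 + 1 = 2, q_1 = 1*1 + 0 = 1.
  i=2: a_2=1, p_2 = 1*2 + 1 = 3, q_2 = 1*1 + 1 = 2.
  i=3: a_3=17, p_3 = 17*3 + 2 = 53, q_3 = 17*2 + 1 = 35.
q_3 = 35 > 14, so the last convergent with denominator <= 14 is p_2/q_2 = 3/2.
The closest fraction with denominator <= 14 is either p_2/q_2 or the intermediate fraction (k*p_2 + p_1)/(k*q_2 + q_1) with the largest k >= 1 whose denominator stays <= 14; these approach x as k grows, and every other convergent or intermediate fraction in range is farther away.
Largest k: floor((14 - q_1)/q_2) = floor((14 - 1)/2) = 6.
That gives (6*3 + 2)/(6*2 + 1) = 20/13.
Compare the errors: |x - 3/2| = |221*2 - 3*146|/(146*2) = 4/292, and |x - 20/13| = |221*13 - 20*146|/(146*13) = 47/1898.
Cross-multiplying, 4*1898 = 7592 < 13724 = 47*292, so 4/292 is smaller: the convergent 3/2 is closer to x than 20/13.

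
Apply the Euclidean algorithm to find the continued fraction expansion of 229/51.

Run the Euclidean algorithm on 229 and 51; the successive quotients are the partial quotients a_0, a_1, ... (each step inverts the fractional part left over by the previous one):
  229 = 4*51 + 25, so a_0 = 4.
  51 = 2*25 + 1, so a_1 = 2.
  25 = 25*1 + 0, so a_2 = 25.
The remainder reaches 0 after 3 divisions, so the expansion has 3 partial quotients, read off in order.

[4; 2, 25]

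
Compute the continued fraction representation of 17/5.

Run the Euclidean algorithm on 17 and 5; the successive quotients are the partial quotients a_0, a_1, ... (each step inverts the fractional part left over by the previous one):
  17 = 3*5 + 2, so a_0 = 3.
  5 = 2*2 + 1, so a_1 = 2.
  2 = 2*1 + 0, so a_2 = 2.
The remainder reaches 0 after 3 divisions, so the expansion has 3 partial quotients, read off in order.

[3; 2, 2]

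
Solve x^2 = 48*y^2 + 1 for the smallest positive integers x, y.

First expand sqrt(48) as a continued fraction. With x_i = (sqrt(48) + m_i)/d_i and (m_0, d_0) = (0, 1): a_0 = floor(sqrt(48)) = 6, since 6^2 = 36 <= 48 < 49 = 7^2.
Iterate m_{i+1} = d_i*a_i - m_i, d_{i+1} = (48 - m_{i+1}^2)/d_i, a_{i+1} = floor((a_0 + m_{i+1})/d_{i+1}):
  m_1 = 1*6 - 0 = 6, d_1 = (48 - 6^2)/1 = 12/1 = 12, a_1 = floor((6 + 6)/12) = 1.
  m_2 = 12*1 - 6 = 6, d_2 = (48 - 6^2)/12 = 12/12 = 1, a_2 = floor((6 + 6)/1) = 12.
  m_3 = 1*12 - 6 = 6, d_3 = (48 - 6^2)/1 = 12/1 = 12: (m_3, d_3) = (m_1, d_1) = (6, 12), so from here the quotients repeat a_1, a_2; the period length is 2.
So sqrt(48) = [6; (1, 12)] with period length k = 2.
k is even, so the fundamental solution of x^2 - 48y^2 = 1 is (p_{k-1}, q_{k-1}) = (p_1, q_1); compute convergents through index 1.
Convergents (p_i = a_i*p_{i-1} + p_{i-2}, q_i = a_i*q_{i-1} + q_{i-2} with p_{-2}=0, p_{-1}=1, q_{-2}=1, q_{-1}=0):
  i=0: a_0=6, p_0 = 6*1 + 0 = 6, q_0 = 6*0 + 1 = 1.
  i=1: a_1=1, p_1 = 1*6 + 1 = 7, q_1 = 1*1 + 0 = 1.
Check: 7^2 - 48*1^2 = 49 - 48 = 1, so (x, y) = (7, 1) solves the equation, and by the theorem it is the least positive solution.

(x, y) = (7, 1)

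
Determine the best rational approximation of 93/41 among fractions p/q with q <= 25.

Expand x = 93/41 as a continued fraction with the Euclidean algorithm:
  93 = 2*41 + 11, so a_0 = 2.
  41 = 3*11 + 8, so a_1 = 3.
  11 = 1*8 + 3, so a_2 = 1.
  8 = 2*3 + 2, so a_3 = 2.
  3 = 1*2 + 1, so a_4 = 1.
  2 = 2*1 + 0, so a_5 = 2.
so x = [2; 3, 1, 2, 1, 2].
Convergents (p_i = a_i*p_{i-1} + p_{i-2}, q_i = a_i*q_{i-1} + q_{i-2} with p_{-2}=0, p_{-1}=1, q_{-2}=1, q_{-1}=0), until the denominator exceeds 25:
  i=0: a_0=2, p_0 = 2*1 + 0 = 2, q_0 = 2*0 + 1 = 1.
  i=1: a_1=3, p_1 = 3*2 + 1 = 7, q_1 = 3*1 + 0 = 3.
  i=2: a_2=1, p_2 = 1*7 + 2 = 9, q_2 = 1*3 + 1 = 4.
  i=3: a_3=2, p_3 = 2*9 + 7 = 25, q_3 = 2*4 + 3 = 11.
  i=4: a_4=1, p_4 = 1*25 + 9 = 34, q_4 = 1*11 + 4 = 15.
  i=5: a_5=2, p_5 = 2*34 + 25 = 93, q_5 = 2*15 + 11 = 41.
q_5 = 41 > 25, so the last convergent with denominator <= 25 is p_4/q_4 = 34/15.
The closest fraction with denominator <= 25 is either p_4/q_4 or the intermediate fraction (k*p_4 + p_3)/(k*q_4 + q_3) with the largest k >= 1 whose denominator stays <= 25; these approach x as k grows, and every other convergent or intermediate fraction in range is farther away.
Largest k: floor((25 - q_3)/q_4) = floor((25 - 11)/15) = 0.
Since k = 0, no intermediate fraction beyond p_4/q_4 has denominator <= 25, so the convergent 34/15 is the closest (its error is |93*15 - 34*41|/(41*15) = 1/615).

34/15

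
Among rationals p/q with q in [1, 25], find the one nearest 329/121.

68/25

Expand x = 329/121 as a continued fraction with the Euclidean algorithm:
  329 = 2*121 + 87, so a_0 = 2.
  121 = 1*87 + 34, so a_1 = 1.
  87 = 2*34 + 19, so a_2 = 2.
  34 = 1*19 + 15, so a_3 = 1.
  19 = 1*15 + 4, so a_4 = 1.
  15 = 3*4 + 3, so a_5 = 3.
  4 = 1*3 + 1, so a_6 = 1.
  3 = 3*1 + 0, so a_7 = 3.
so x = [2; 1, 2, 1, 1, 3, 1, 3].
Convergents (p_i = a_i*p_{i-1} + p_{i-2}, q_i = a_i*q_{i-1} + q_{i-2} with p_{-2}=0, p_{-1}=1, q_{-2}=1, q_{-1}=0), until the denominator exceeds 25:
  i=0: a_0=2, p_0 = 2*1 + 0 = 2, q_0 = 2*0 + 1 = 1.
  i=1: a_1=1, p_1 = 1*2 + 1 = 3, q_1 = 1*1 + 0 = 1.
  i=2: a_2=2, p_2 = 2*3 + 2 = 8, q_2 = 2*1 + 1 = 3.
  i=3: a_3=1, p_3 = 1*8 + 3 = 11, q_3 = 1*3 + 1 = 4.
  i=4: a_4=1, p_4 = 1*11 + 8 = 19, q_4 = 1*4 + 3 = 7.
  i=5: a_5=3, p_5 = 3*19 + 11 = 68, q_5 = 3*7 + 4 = 25.
  i=6: a_6=1, p_6 = 1*68 + 19 = 87, q_6 = 1*25 + 7 = 32.
q_6 = 32 > 25, so the last convergent with denominator <= 25 is p_5/q_5 = 68/25.
The closest fraction with denominator <= 25 is either p_5/q_5 or the intermediate fraction (k*p_5 + p_4)/(k*q_5 + q_4) with the largest k >= 1 whose denominator stays <= 25; these approach x as k grows, and every other convergent or intermediate fraction in range is farther away.
Largest k: floor((25 - q_4)/q_5) = floor((25 - 7)/25) = 0.
Since k = 0, no intermediate fraction beyond p_5/q_5 has denominator <= 25, so the convergent 68/25 is the closest (its error is |329*25 - 68*121|/(121*25) = 3/3025).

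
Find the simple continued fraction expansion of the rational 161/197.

Run the Euclidean algorithm on 161 and 197; the successive quotients are the partial quotients a_0, a_1, ... (each step inverts the fractional part left over by the previous one):
  161 = 0*197 + 161, so a_0 = 0.
  197 = 1*161 + 36, so a_1 = 1.
  161 = 4*36 + 17, so a_2 = 4.
  36 = 2*17 + 2, so a_3 = 2.
  17 = 8*2 + 1, so a_4 = 8.
  2 = 2*1 + 0, so a_5 = 2.
The remainder reaches 0 after 6 divisions, so the expansion has 6 partial quotients, read off in order.

[0; 1, 4, 2, 8, 2]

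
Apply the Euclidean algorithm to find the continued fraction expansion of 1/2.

[0; 2]

Run the Euclidean algorithm on 1 and 2; the successive quotients are the partial quotients a_0, a_1, ... (each step inverts the fractional part left over by the previous one):
  1 = 0*2 + 1, so a_0 = 0.
  2 = 2*1 + 0, so a_1 = 2.
The remainder reaches 0 after 2 divisions, so the expansion has 2 partial quotients, read off in order.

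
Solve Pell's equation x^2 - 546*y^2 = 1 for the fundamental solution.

(x, y) = (701, 30)

First expand sqrt(546) as a continued fraction. With x_i = (sqrt(546) + m_i)/d_i and (m_0, d_0) = (0, 1): a_0 = floor(sqrt(546)) = 23, since 23^2 = 529 <= 546 < 576 = 24^2.
Iterate m_{i+1} = d_i*a_i - m_i, d_{i+1} = (546 - m_{i+1}^2)/d_i, a_{i+1} = floor((a_0 + m_{i+1})/d_{i+1}):
  m_1 = 1*23 - 0 = 23, d_1 = (546 - 23^2)/1 = 17/1 = 17, a_1 = floor((23 + 23)/17) = 2.
  m_2 = 17*2 - 23 = 11, d_2 = (546 - 11^2)/17 = 425/17 = 25, a_2 = floor((23 + 11)/25) = 1.
  m_3 = 25*1 - 11 = 14, d_3 = (546 - 14^2)/25 = 350/25 = 14, a_3 = floor((23 + 14)/14) = 2.
  m_4 = 14*2 - 14 = 14, d_4 = (546 - 14^2)/14 = 350/14 = 25, a_4 = floor((23 + 14)/25) = 1.
  m_5 = 25*1 - 14 = 11, d_5 = (546 - 11^2)/25 = 425/25 = 17, a_5 = floor((23 + 11)/17) = 2.
  m_6 = 17*2 - 11 = 23, d_6 = (546 - 23^2)/17 = 17/17 = 1, a_6 = floor((23 + 23)/1) = 46.
  m_7 = 1*46 - 23 = 23, d_7 = (546 - 23^2)/1 = 17/1 = 17: (m_7, d_7) = (m_1, d_1) = (23, 17), so from here the quotients repeat a_1, ..., a_6; the period length is 6.
So sqrt(546) = [23; (2, 1, 2, 1, 2, 46)] with period length k = 6.
k is even, so the fundamental solution of x^2 - 546y^2 = 1 is (p_{k-1}, q_{k-1}) = (p_5, q_5); compute convergents through index 5.
Convergents (p_i = a_i*p_{i-1} + p_{i-2}, q_i = a_i*q_{i-1} + q_{i-2} with p_{-2}=0, p_{-1}=1, q_{-2}=1, q_{-1}=0):
  i=0: a_0=23, p_0 = 23*1 + 0 = 23, q_0 = 23*0 + 1 = 1.
  i=1: a_1=2, p_1 = 2*23 + 1 = 47, q_1 = 2*1 + 0 = 2.
  i=2: a_2=1, p_2 = 1*47 + 23 = 70, q_2 = 1*2 + 1 = 3.
  i=3: a_3=2, p_3 = 2*70 + 47 = 187, q_3 = 2*3 + 2 = 8.
  i=4: a_4=1, p_4 = 1*187 + 70 = 257, q_4 = 1*8 + 3 = 11.
  i=5: a_5=2, p_5 = 2*257 + 187 = 701, q_5 = 2*11 + 8 = 30.
Check: 701^2 - 546*30^2 = 491401 - 491400 = 1, so (x, y) = (701, 30) solves the equation, and by the theorem it is the least positive solution.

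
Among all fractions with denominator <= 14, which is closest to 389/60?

Expand x = 389/60 as a continued fraction with the Euclidean algorithm:
  389 = 6*60 + 29, so a_0 = 6.
  60 = 2*29 + 2, so a_1 = 2.
  29 = 14*2 + 1, so a_2 = 14.
  2 = 2*1 + 0, so a_3 = 2.
so x = [6; 2, 14, 2].
Convergents (p_i = a_i*p_{i-1} + p_{i-2}, q_i = a_i*q_{i-1} + q_{i-2} with p_{-2}=0, p_{-1}=1, q_{-2}=1, q_{-1}=0), until the denominator exceeds 14:
  i=0: a_0=6, p_0 = 6*1 + 0 = 6, q_0 = 6*0 + 1 = 1.
  i=1: a_1=2, p_1 = 2*6 + 1 = 13, q_1 = 2*1 + 0 = 2.
  i=2: a_2=14, p_2 = 14*13 + 6 = 188, q_2 = 14*2 + 1 = 29.
q_2 = 29 > 14, so the last convergent with denominator <= 14 is p_1/q_1 = 13/2.
The closest fraction with denominator <= 14 is either p_1/q_1 or the intermediate fraction (k*p_1 + p_0)/(k*q_1 + q_0) with the largest k >= 1 whose denominator stays <= 14; these approach x as k grows, and every other convergent or intermediate fraction in range is farther away.
Largest k: floor((14 - q_0)/q_1) = floor((14 - 1)/2) = 6.
That gives (6*13 + 6)/(6*2 + 1) = 84/13.
Compare the errors: |x - 13/2| = |389*2 - 13*60|/(60*2) = 2/120, and |x - 84/13| = |389*13 - 84*60|/(60*13) = 17/780.
Cross-multiplying, 2*780 = 1560 < 2040 = 17*120, so 2/120 is smaller: the convergent 13/2 is closer to x than 84/13.

13/2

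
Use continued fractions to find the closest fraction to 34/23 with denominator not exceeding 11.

3/2

Expand x = 34/23 as a continued fraction with the Euclidean algorithm:
  34 = 1*23 + 11, so a_0 = 1.
  23 = 2*11 + 1, so a_1 = 2.
  11 = 11*1 + 0, so a_2 = 11.
so x = [1; 2, 11].
Convergents (p_i = a_i*p_{i-1} + p_{i-2}, q_i = a_i*q_{i-1} + q_{i-2} with p_{-2}=0, p_{-1}=1, q_{-2}=1, q_{-1}=0), until the denominator exceeds 11:
  i=0: a_0=1, p_0 = 1*1 + 0 = 1, q_0 = 1*0 + 1 = 1.
  i=1: a_1=2, p_1 = 2*1 + 1 = 3, q_1 = 2*1 + 0 = 2.
  i=2: a_2=11, p_2 = 11*3 + 1 = 34, q_2 = 11*2 + 1 = 23.
q_2 = 23 > 11, so the last convergent with denominator <= 11 is p_1/q_1 = 3/2.
The closest fraction with denominator <= 11 is either p_1/q_1 or the intermediate fraction (k*p_1 + p_0)/(k*q_1 + q_0) with the largest k >= 1 whose denominator stays <= 11; these approach x as k grows, and every other convergent or intermediate fraction in range is farther away.
Largest k: floor((11 - q_0)/q_1) = floor((11 - 1)/2) = 5.
That gives (5*3 + 1)/(5*2 + 1) = 16/11.
Compare the errors: |x - 3/2| = |34*2 - 3*23|/(23*2) = 1/46, and |x - 16/11| = |34*11 - 16*23|/(23*11) = 6/253.
Cross-multiplying, 1*253 = 253 < 276 = 6*46, so 1/46 is smaller: the convergent 3/2 is closer to x than 16/11.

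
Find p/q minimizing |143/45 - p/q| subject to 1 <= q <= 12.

35/11

Expand x = 143/45 as a continued fraction with the Euclidean algorithm:
  143 = 3*45 + 8, so a_0 = 3.
  45 = 5*8 + 5, so a_1 = 5.
  8 = 1*5 + 3, so a_2 = 1.
  5 = 1*3 + 2, so a_3 = 1.
  3 = 1*2 + 1, so a_4 = 1.
  2 = 2*1 + 0, so a_5 = 2.
so x = [3; 5, 1, 1, 1, 2].
Convergents (p_i = a_i*p_{i-1} + p_{i-2}, q_i = a_i*q_{i-1} + q_{i-2} with p_{-2}=0, p_{-1}=1, q_{-2}=1, q_{-1}=0), until the denominator exceeds 12:
  i=0: a_0=3, p_0 = 3*1 + 0 = 3, q_0 = 3*0 + 1 = 1.
  i=1: a_1=5, p_1 = 5*3 + 1 = 16, q_1 = 5*1 + 0 = 5.
  i=2: a_2=1, p_2 = 1*16 + 3 = 19, q_2 = 1*5 + 1 = 6.
  i=3: a_3=1, p_3 = 1*19 + 16 = 35, q_3 = 1*6 + 5 = 11.
  i=4: a_4=1, p_4 = 1*35 + 19 = 54, q_4 = 1*11 + 6 = 17.
q_4 = 17 > 12, so the last convergent with denominator <= 12 is p_3/q_3 = 35/11.
The closest fraction with denominator <= 12 is either p_3/q_3 or the intermediate fraction (k*p_3 + p_2)/(k*q_3 + q_2) with the largest k >= 1 whose denominator stays <= 12; these approach x as k grows, and every other convergent or intermediate fraction in range is farther away.
Largest k: floor((12 - q_2)/q_3) = floor((12 - 6)/11) = 0.
Since k = 0, no intermediate fraction beyond p_3/q_3 has denominator <= 12, so the convergent 35/11 is the closest (its error is |143*11 - 35*45|/(45*11) = 2/495).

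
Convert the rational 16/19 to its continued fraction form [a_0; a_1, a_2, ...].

Run the Euclidean algorithm on 16 and 19; the successive quotients are the partial quotients a_0, a_1, ... (each step inverts the fractional part left over by the previous one):
  16 = 0*19 + 16, so a_0 = 0.
  19 = 1*16 + 3, so a_1 = 1.
  16 = 5*3 + 1, so a_2 = 5.
  3 = 3*1 + 0, so a_3 = 3.
The remainder reaches 0 after 4 divisions, so the expansion has 4 partial quotients, read off in order.

[0; 1, 5, 3]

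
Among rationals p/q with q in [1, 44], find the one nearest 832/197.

Expand x = 832/197 as a continued fraction with the Euclidean algorithm:
  832 = 4*197 + 44, so a_0 = 4.
  197 = 4*44 + 21, so a_1 = 4.
  44 = 2*21 + 2, so a_2 = 2.
  21 = 10*2 + 1, so a_3 = 10.
  2 = 2*1 + 0, so a_4 = 2.
so x = [4; 4, 2, 10, 2].
Convergents (p_i = a_i*p_{i-1} + p_{i-2}, q_i = a_i*q_{i-1} + q_{i-2} with p_{-2}=0, p_{-1}=1, q_{-2}=1, q_{-1}=0), until the denominator exceeds 44:
  i=0: a_0=4, p_0 = 4*1 + 0 = 4, q_0 = 4*0 + 1 = 1.
  i=1: a_1=4, p_1 = 4*4 + 1 = 17, q_1 = 4*1 + 0 = 4.
  i=2: a_2=2, p_2 = 2*17 + 4 = 38, q_2 = 2*4 + 1 = 9.
  i=3: a_3=10, p_3 = 10*38 + 17 = 397, q_3 = 10*9 + 4 = 94.
q_3 = 94 > 44, so the last convergent with denominator <= 44 is p_2/q_2 = 38/9.
The closest fraction with denominator <= 44 is either p_2/q_2 or the intermediate fraction (k*p_2 + p_1)/(k*q_2 + q_1) with the largest k >= 1 whose denominator stays <= 44; these approach x as k grows, and every other convergent or intermediate fraction in range is farther away.
Largest k: floor((44 - q_1)/q_2) = floor((44 - 4)/9) = 4.
That gives (4*38 + 17)/(4*9 + 4) = 169/40.
Compare the errors: |x - 38/9| = |832*9 - 38*197|/(197*9) = 2/1773, and |x - 169/40| = |832*40 - 169*197|/(197*40) = 13/7880.
Cross-multiplying, 2*7880 = 15760 < 23049 = 13*1773, so 2/1773 is smaller: the convergent 38/9 is closer to x than 169/40.

38/9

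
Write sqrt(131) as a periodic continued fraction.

[11; (2, 4, 11, 4, 2, 22)]

Write x_i = (sqrt(131) + m_i)/d_i with (m_0, d_0) = (0, 1). a_0 = floor(sqrt(131)) = 11, since 11^2 = 121 <= 131 < 144 = 12^2.
Iterate m_{i+1} = d_i*a_i - m_i, d_{i+1} = (131 - m_{i+1}^2)/d_i, a_{i+1} = floor((a_0 + m_{i+1})/d_{i+1}):
  m_1 = 1*11 - 0 = 11, d_1 = (131 - 11^2)/1 = 10/1 = 10, a_1 = floor((11 + 11)/10) = 2.
  m_2 = 10*2 - 11 = 9, d_2 = (131 - 9^2)/10 = 50/10 = 5, a_2 = floor((11 + 9)/5) = 4.
  m_3 = 5*4 - 9 = 11, d_3 = (131 - 11^2)/5 = 10/5 = 2, a_3 = floor((11 + 11)/2) = 11.
  m_4 = 2*11 - 11 = 11, d_4 = (131 - 11^2)/2 = 10/2 = 5, a_4 = floor((11 + 11)/5) = 4.
  m_5 = 5*4 - 11 = 9, d_5 = (131 - 9^2)/5 = 50/5 = 10, a_5 = floor((11 + 9)/10) = 2.
  m_6 = 10*2 - 9 = 11, d_6 = (131 - 11^2)/10 = 10/10 = 1, a_6 = floor((11 + 11)/1) = 22.
  m_7 = 1*22 - 11 = 11, d_7 = (131 - 11^2)/1 = 10/1 = 10: (m_7, d_7) = (m_1, d_1) = (11, 10), so from here the quotients repeat a_1, ..., a_6; the period length is 6.
Hence the expansion of sqrt(131) is a_0 = 11 followed by the repeating block 2, 4, 11, 4, 2, 22 (period 6).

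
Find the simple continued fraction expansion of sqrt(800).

Write x_i = (sqrt(800) + m_i)/d_i with (m_0, d_0) = (0, 1). a_0 = floor(sqrt(800)) = 28, since 28^2 = 784 <= 800 < 841 = 29^2.
Iterate m_{i+1} = d_i*a_i - m_i, d_{i+1} = (800 - m_{i+1}^2)/d_i, a_{i+1} = floor((a_0 + m_{i+1})/d_{i+1}):
  m_1 = 1*28 - 0 = 28, d_1 = (800 - 28^2)/1 = 16/1 = 16, a_1 = floor((28 + 28)/16) = 3.
  m_2 = 16*3 - 28 = 20, d_2 = (800 - 20^2)/16 = 400/16 = 25, a_2 = floor((28 + 20)/25) = 1.
  m_3 = 25*1 - 20 = 5, d_3 = (800 - 5^2)/25 = 775/25 = 31, a_3 = floor((28 + 5)/31) = 1.
  m_4 = 31*1 - 5 = 26, d_4 = (800 - 26^2)/31 = 124/31 = 4, a_4 = floor((28 + 26)/4) = 13.
  m_5 = 4*13 - 26 = 26, d_5 = (800 - 26^2)/4 = 124/4 = 31, a_5 = floor((28 + 26)/31) = 1.
  m_6 = 31*1 - 26 = 5, d_6 = (800 - 5^2)/31 = 775/31 = 25, a_6 = floor((28 + 5)/25) = 1.
  m_7 = 25*1 - 5 = 20, d_7 = (800 - 20^2)/25 = 400/25 = 16, a_7 = floor((28 + 20)/16) = 3.
  m_8 = 16*3 - 20 = 28, d_8 = (800 - 28^2)/16 = 16/16 = 1, a_8 = floor((28 + 28)/1) = 56.
  m_9 = 1*56 - 28 = 28, d_9 = (800 - 28^2)/1 = 16/1 = 16: (m_9, d_9) = (m_1, d_1) = (28, 16), so from here the quotients repeat a_1, ..., a_8; the period length is 8.
Hence the expansion of sqrt(800) is a_0 = 28 followed by the repeating block 3, 1, 1, 13, 1, 1, 3, 56 (period 8).

[28; (3, 1, 1, 13, 1, 1, 3, 56)]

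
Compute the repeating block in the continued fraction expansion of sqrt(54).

Write x_i = (sqrt(54) + m_i)/d_i with (m_0, d_0) = (0, 1). a_0 = floor(sqrt(54)) = 7, since 7^2 = 49 <= 54 < 64 = 8^2.
Iterate m_{i+1} = d_i*a_i - m_i, d_{i+1} = (54 - m_{i+1}^2)/d_i, a_{i+1} = floor((a_0 + m_{i+1})/d_{i+1}):
  m_1 = 1*7 - 0 = 7, d_1 = (54 - 7^2)/1 = 5/1 = 5, a_1 = floor((7 + 7)/5) = 2.
  m_2 = 5*2 - 7 = 3, d_2 = (54 - 3^2)/5 = 45/5 = 9, a_2 = floor((7 + 3)/9) = 1.
  m_3 = 9*1 - 3 = 6, d_3 = (54 - 6^2)/9 = 18/9 = 2, a_3 = floor((7 + 6)/2) = 6.
  m_4 = 2*6 - 6 = 6, d_4 = (54 - 6^2)/2 = 18/2 = 9, a_4 = floor((7 + 6)/9) = 1.
  m_5 = 9*1 - 6 = 3, d_5 = (54 - 3^2)/9 = 45/9 = 5, a_5 = floor((7 + 3)/5) = 2.
  m_6 = 5*2 - 3 = 7, d_6 = (54 - 7^2)/5 = 5/5 = 1, a_6 = floor((7 + 7)/1) = 14.
  m_7 = 1*14 - 7 = 7, d_7 = (54 - 7^2)/1 = 5/1 = 5: (m_7, d_7) = (m_1, d_1) = (7, 5), so from here the quotients repeat a_1, ..., a_6; the period length is 6.
Hence the expansion of sqrt(54) is a_0 = 7 followed by the repeating block 2, 1, 6, 1, 2, 14 (period 6).

[7; (2, 1, 6, 1, 2, 14)]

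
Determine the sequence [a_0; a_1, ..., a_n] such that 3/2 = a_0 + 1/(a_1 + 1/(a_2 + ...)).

[1; 2]

Run the Euclidean algorithm on 3 and 2; the successive quotients are the partial quotients a_0, a_1, ... (each step inverts the fractional part left over by the previous one):
  3 = 1*2 + 1, so a_0 = 1.
  2 = 2*1 + 0, so a_1 = 2.
The remainder reaches 0 after 2 divisions, so the expansion has 2 partial quotients, read off in order.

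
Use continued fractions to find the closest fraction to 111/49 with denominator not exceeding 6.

Expand x = 111/49 as a continued fraction with the Euclidean algorithm:
  111 = 2*49 + 13, so a_0 = 2.
  49 = 3*13 + 10, so a_1 = 3.
  13 = 1*10 + 3, so a_2 = 1.
  10 = 3*3 + 1, so a_3 = 3.
  3 = 3*1 + 0, so a_4 = 3.
so x = [2; 3, 1, 3, 3].
Convergents (p_i = a_i*p_{i-1} + p_{i-2}, q_i = a_i*q_{i-1} + q_{i-2} with p_{-2}=0, p_{-1}=1, q_{-2}=1, q_{-1}=0), until the denominator exceeds 6:
  i=0: a_0=2, p_0 = 2*1 + 0 = 2, q_0 = 2*0 + 1 = 1.
  i=1: a_1=3, p_1 = 3*2 + 1 = 7, q_1 = 3*1 + 0 = 3.
  i=2: a_2=1, p_2 = 1*7 + 2 = 9, q_2 = 1*3 + 1 = 4.
  i=3: a_3=3, p_3 = 3*9 + 7 = 34, q_3 = 3*4 + 3 = 15.
q_3 = 15 > 6, so the last convergent with denominator <= 6 is p_2/q_2 = 9/4.
The closest fraction with denominator <= 6 is either p_2/q_2 or the intermediate fraction (k*p_2 + p_1)/(k*q_2 + q_1) with the largest k >= 1 whose denominator stays <= 6; these approach x as k grows, and every other convergent or intermediate fraction in range is farther away.
Largest k: floor((6 - q_1)/q_2) = floor((6 - 3)/4) = 0.
Since k = 0, no intermediate fraction beyond p_2/q_2 has denominator <= 6, so the convergent 9/4 is the closest (its error is |111*4 - 9*49|/(49*4) = 3/196).

9/4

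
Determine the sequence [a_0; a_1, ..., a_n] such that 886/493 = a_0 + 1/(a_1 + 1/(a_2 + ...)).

[1; 1, 3, 1, 13, 3, 2]

Run the Euclidean algorithm on 886 and 493; the successive quotients are the partial quotients a_0, a_1, ... (each step inverts the fractional part left over by the previous one):
  886 = 1*493 + 393, so a_0 = 1.
  493 = 1*393 + 100, so a_1 = 1.
  393 = 3*100 + 93, so a_2 = 3.
  100 = 1*93 + 7, so a_3 = 1.
  93 = 13*7 + 2, so a_4 = 13.
  7 = 3*2 + 1, so a_5 = 3.
  2 = 2*1 + 0, so a_6 = 2.
The remainder reaches 0 after 7 divisions, so the expansion has 7 partial quotients, read off in order.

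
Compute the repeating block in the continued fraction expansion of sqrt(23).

[4; (1, 3, 1, 8)]

Write x_i = (sqrt(23) + m_i)/d_i with (m_0, d_0) = (0, 1). a_0 = floor(sqrt(23)) = 4, since 4^2 = 16 <= 23 < 25 = 5^2.
Iterate m_{i+1} = d_i*a_i - m_i, d_{i+1} = (23 - m_{i+1}^2)/d_i, a_{i+1} = floor((a_0 + m_{i+1})/d_{i+1}):
  m_1 = 1*4 - 0 = 4, d_1 = (23 - 4^2)/1 = 7/1 = 7, a_1 = floor((4 + 4)/7) = 1.
  m_2 = 7*1 - 4 = 3, d_2 = (23 - 3^2)/7 = 14/7 = 2, a_2 = floor((4 + 3)/2) = 3.
  m_3 = 2*3 - 3 = 3, d_3 = (23 - 3^2)/2 = 14/2 = 7, a_3 = floor((4 + 3)/7) = 1.
  m_4 = 7*1 - 3 = 4, d_4 = (23 - 4^2)/7 = 7/7 = 1, a_4 = floor((4 + 4)/1) = 8.
  m_5 = 1*8 - 4 = 4, d_5 = (23 - 4^2)/1 = 7/1 = 7: (m_5, d_5) = (m_1, d_1) = (4, 7), so from here the quotients repeat a_1, ..., a_4; the period length is 4.
Hence the expansion of sqrt(23) is a_0 = 4 followed by the repeating block 1, 3, 1, 8 (period 4).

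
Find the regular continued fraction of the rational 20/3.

Run the Euclidean algorithm on 20 and 3; the successive quotients are the partial quotients a_0, a_1, ... (each step inverts the fractional part left over by the previous one):
  20 = 6*3 + 2, so a_0 = 6.
  3 = 1*2 + 1, so a_1 = 1.
  2 = 2*1 + 0, so a_2 = 2.
The remainder reaches 0 after 3 divisions, so the expansion has 3 partial quotients, read off in order.

[6; 1, 2]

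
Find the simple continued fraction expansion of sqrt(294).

Write x_i = (sqrt(294) + m_i)/d_i with (m_0, d_0) = (0, 1). a_0 = floor(sqrt(294)) = 17, since 17^2 = 289 <= 294 < 324 = 18^2.
Iterate m_{i+1} = d_i*a_i - m_i, d_{i+1} = (294 - m_{i+1}^2)/d_i, a_{i+1} = floor((a_0 + m_{i+1})/d_{i+1}):
  m_1 = 1*17 - 0 = 17, d_1 = (294 - 17^2)/1 = 5/1 = 5, a_1 = floor((17 + 17)/5) = 6.
  m_2 = 5*6 - 17 = 13, d_2 = (294 - 13^2)/5 = 125/5 = 25, a_2 = floor((17 + 13)/25) = 1.
  m_3 = 25*1 - 13 = 12, d_3 = (294 - 12^2)/25 = 150/25 = 6, a_3 = floor((17 + 12)/6) = 4.
  m_4 = 6*4 - 12 = 12, d_4 = (294 - 12^2)/6 = 150/6 = 25, a_4 = floor((17 + 12)/25) = 1.
  m_5 = 25*1 - 12 = 13, d_5 = (294 - 13^2)/25 = 125/25 = 5, a_5 = floor((17 + 13)/5) = 6.
  m_6 = 5*6 - 13 = 17, d_6 = (294 - 17^2)/5 = 5/5 = 1, a_6 = floor((17 + 17)/1) = 34.
  m_7 = 1*34 - 17 = 17, d_7 = (294 - 17^2)/1 = 5/1 = 5: (m_7, d_7) = (m_1, d_1) = (17, 5), so from here the quotients repeat a_1, ..., a_6; the period length is 6.
Hence the expansion of sqrt(294) is a_0 = 17 followed by the repeating block 6, 1, 4, 1, 6, 34 (period 6).

[17; (6, 1, 4, 1, 6, 34)]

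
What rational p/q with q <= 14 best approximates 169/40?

38/9

Expand x = 169/40 as a continued fraction with the Euclidean algorithm:
  169 = 4*40 + 9, so a_0 = 4.
  40 = 4*9 + 4, so a_1 = 4.
  9 = 2*4 + 1, so a_2 = 2.
  4 = 4*1 + 0, so a_3 = 4.
so x = [4; 4, 2, 4].
Convergents (p_i = a_i*p_{i-1} + p_{i-2}, q_i = a_i*q_{i-1} + q_{i-2} with p_{-2}=0, p_{-1}=1, q_{-2}=1, q_{-1}=0), until the denominator exceeds 14:
  i=0: a_0=4, p_0 = 4*1 + 0 = 4, q_0 = 4*0 + 1 = 1.
  i=1: a_1=4, p_1 = 4*4 + 1 = 17, q_1 = 4*1 + 0 = 4.
  i=2: a_2=2, p_2 = 2*17 + 4 = 38, q_2 = 2*4 + 1 = 9.
  i=3: a_3=4, p_3 = 4*38 + 17 = 169, q_3 = 4*9 + 4 = 40.
q_3 = 40 > 14, so the last convergent with denominator <= 14 is p_2/q_2 = 38/9.
The closest fraction with denominator <= 14 is either p_2/q_2 or the intermediate fraction (k*p_2 + p_1)/(k*q_2 + q_1) with the largest k >= 1 whose denominator stays <= 14; these approach x as k grows, and every other convergent or intermediate fraction in range is farther away.
Largest k: floor((14 - q_1)/q_2) = floor((14 - 4)/9) = 1.
That gives (1*38 + 17)/(1*9 + 4) = 55/13.
Compare the errors: |x - 38/9| = |169*9 - 38*40|/(40*9) = 1/360, and |x - 55/13| = |169*13 - 55*40|/(40*13) = 3/520.
Cross-multiplying, 1*520 = 520 < 1080 = 3*360, so 1/360 is smaller: the convergent 38/9 is closer to x than 55/13.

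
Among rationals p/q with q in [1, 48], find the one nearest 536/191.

Expand x = 536/191 as a continued fraction with the Euclidean algorithm:
  536 = 2*191 + 154, so a_0 = 2.
  191 = 1*154 + 37, so a_1 = 1.
  154 = 4*37 + 6, so a_2 = 4.
  37 = 6*6 + 1, so a_3 = 6.
  6 = 6*1 + 0, so a_4 = 6.
so x = [2; 1, 4, 6, 6].
Convergents (p_i = a_i*p_{i-1} + p_{i-2}, q_i = a_i*q_{i-1} + q_{i-2} with p_{-2}=0, p_{-1}=1, q_{-2}=1, q_{-1}=0), until the denominator exceeds 48:
  i=0: a_0=2, p_0 = 2*1 + 0 = 2, q_0 = 2*0 + 1 = 1.
  i=1: a_1=1, p_1 = 1*2 + 1 = 3, q_1 = 1*1 + 0 = 1.
  i=2: a_2=4, p_2 = 4*3 + 2 = 14, q_2 = 4*1 + 1 = 5.
  i=3: a_3=6, p_3 = 6*14 + 3 = 87, q_3 = 6*5 + 1 = 31.
  i=4: a_4=6, p_4 = 6*87 + 14 = 536, q_4 = 6*31 + 5 = 191.
q_4 = 191 > 48, so the last convergent with denominator <= 48 is p_3/q_3 = 87/31.
The closest fraction with denominator <= 48 is either p_3/q_3 or the intermediate fraction (k*p_3 + p_2)/(k*q_3 + q_2) with the largest k >= 1 whose denominator stays <= 48; these approach x as k grows, and every other convergent or intermediate fraction in range is farther away.
Largest k: floor((48 - q_2)/q_3) = floor((48 - 5)/31) = 1.
That gives (1*87 + 14)/(1*31 + 5) = 101/36.
Compare the errors: |x - 87/31| = |536*31 - 87*191|/(191*31) = 1/5921, and |x - 101/36| = |536*36 - 101*191|/(191*36) = 5/6876.
Cross-multiplying, 1*6876 = 6876 < 29605 = 5*5921, so 1/5921 is smaller: the convergent 87/31 is closer to x than 101/36.

87/31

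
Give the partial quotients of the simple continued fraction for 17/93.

[0; 5, 2, 8]

Run the Euclidean algorithm on 17 and 93; the successive quotients are the partial quotients a_0, a_1, ... (each step inverts the fractional part left over by the previous one):
  17 = 0*93 + 17, so a_0 = 0.
  93 = 5*17 + 8, so a_1 = 5.
  17 = 2*8 + 1, so a_2 = 2.
  8 = 8*1 + 0, so a_3 = 8.
The remainder reaches 0 after 4 divisions, so the expansion has 4 partial quotients, read off in order.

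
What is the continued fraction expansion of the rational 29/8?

Run the Euclidean algorithm on 29 and 8; the successive quotients are the partial quotients a_0, a_1, ... (each step inverts the fractional part left over by the previous one):
  29 = 3*8 + 5, so a_0 = 3.
  8 = 1*5 + 3, so a_1 = 1.
  5 = 1*3 + 2, so a_2 = 1.
  3 = 1*2 + 1, so a_3 = 1.
  2 = 2*1 + 0, so a_4 = 2.
The remainder reaches 0 after 5 divisions, so the expansion has 5 partial quotients, read off in order.

[3; 1, 1, 1, 2]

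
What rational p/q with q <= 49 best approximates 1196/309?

Expand x = 1196/309 as a continued fraction with the Euclidean algorithm:
  1196 = 3*309 + 269, so a_0 = 3.
  309 = 1*269 + 40, so a_1 = 1.
  269 = 6*40 + 29, so a_2 = 6.
  40 = 1*29 + 11, so a_3 = 1.
  29 = 2*11 + 7, so a_4 = 2.
  11 = 1*7 + 4, so a_5 = 1.
  7 = 1*4 + 3, so a_6 = 1.
  4 = 1*3 + 1, so a_7 = 1.
  3 = 3*1 + 0, so a_8 = 3.
so x = [3; 1, 6, 1, 2, 1, 1, 1, 3].
Convergents (p_i = a_i*p_{i-1} + p_{i-2}, q_i = a_i*q_{i-1} + q_{i-2} with p_{-2}=0, p_{-1}=1, q_{-2}=1, q_{-1}=0), until the denominator exceeds 49:
  i=0: a_0=3, p_0 = 3*1 + 0 = 3, q_0 = 3*0 + 1 = 1.
  i=1: a_1=1, p_1 = 1*3 + 1 = 4, q_1 = 1*1 + 0 = 1.
  i=2: a_2=6, p_2 = 6*4 + 3 = 27, q_2 = 6*1 + 1 = 7.
  i=3: a_3=1, p_3 = 1*27 + 4 = 31, q_3 = 1*7 + 1 = 8.
  i=4: a_4=2, p_4 = 2*31 + 27 = 89, q_4 = 2*8 + 7 = 23.
  i=5: a_5=1, p_5 = 1*89 + 31 = 120, q_5 = 1*23 + 8 = 31.
  i=6: a_6=1, p_6 = 1*120 + 89 = 209, q_6 = 1*31 + 23 = 54.
q_6 = 54 > 49, so the last convergent with denominator <= 49 is p_5/q_5 = 120/31.
The closest fraction with denominator <= 49 is either p_5/q_5 or the intermediate fraction (k*p_5 + p_4)/(k*q_5 + q_4) with the largest k >= 1 whose denominator stays <= 49; these approach x as k grows, and every other convergent or intermediate fraction in range is farther away.
Largest k: floor((49 - q_4)/q_5) = floor((49 - 23)/31) = 0.
Since k = 0, no intermediate fraction beyond p_5/q_5 has denominator <= 49, so the convergent 120/31 is the closest (its error is |1196*31 - 120*309|/(309*31) = 4/9579).

120/31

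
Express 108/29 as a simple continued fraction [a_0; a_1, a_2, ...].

Run the Euclidean algorithm on 108 and 29; the successive quotients are the partial quotients a_0, a_1, ... (each step inverts the fractional part left over by the previous one):
  108 = 3*29 + 21, so a_0 = 3.
  29 = 1*21 + 8, so a_1 = 1.
  21 = 2*8 + 5, so a_2 = 2.
  8 = 1*5 + 3, so a_3 = 1.
  5 = 1*3 + 2, so a_4 = 1.
  3 = 1*2 + 1, so a_5 = 1.
  2 = 2*1 + 0, so a_6 = 2.
The remainder reaches 0 after 7 divisions, so the expansion has 7 partial quotients, read off in order.

[3; 1, 2, 1, 1, 1, 2]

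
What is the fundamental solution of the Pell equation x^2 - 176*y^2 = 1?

First expand sqrt(176) as a continued fraction. With x_i = (sqrt(176) + m_i)/d_i and (m_0, d_0) = (0, 1): a_0 = floor(sqrt(176)) = 13, since 13^2 = 169 <= 176 < 196 = 14^2.
Iterate m_{i+1} = d_i*a_i - m_i, d_{i+1} = (176 - m_{i+1}^2)/d_i, a_{i+1} = floor((a_0 + m_{i+1})/d_{i+1}):
  m_1 = 1*13 - 0 = 13, d_1 = (176 - 13^2)/1 = 7/1 = 7, a_1 = floor((13 + 13)/7) = 3.
  m_2 = 7*3 - 13 = 8, d_2 = (176 - 8^2)/7 = 112/7 = 16, a_2 = floor((13 + 8)/16) = 1.
  m_3 = 16*1 - 8 = 8, d_3 = (176 - 8^2)/16 = 112/16 = 7, a_3 = floor((13 + 8)/7) = 3.
  m_4 = 7*3 - 8 = 13, d_4 = (176 - 13^2)/7 = 7/7 = 1, a_4 = floor((13 + 13)/1) = 26.
  m_5 = 1*26 - 13 = 13, d_5 = (176 - 13^2)/1 = 7/1 = 7: (m_5, d_5) = (m_1, d_1) = (13, 7), so from here the quotients repeat a_1, ..., a_4; the period length is 4.
So sqrt(176) = [13; (3, 1, 3, 26)] with period length k = 4.
k is even, so the fundamental solution of x^2 - 176y^2 = 1 is (p_{k-1}, q_{k-1}) = (p_3, q_3); compute convergents through index 3.
Convergents (p_i = a_i*p_{i-1} + p_{i-2}, q_i = a_i*q_{i-1} + q_{i-2} with p_{-2}=0, p_{-1}=1, q_{-2}=1, q_{-1}=0):
  i=0: a_0=13, p_0 = 13*1 + 0 = 13, q_0 = 13*0 + 1 = 1.
  i=1: a_1=3, p_1 = 3*13 + 1 = 40, q_1 = 3*1 + 0 = 3.
  i=2: a_2=1, p_2 = 1*40 + 13 = 53, q_2 = 1*3 + 1 = 4.
  i=3: a_3=3, p_3 = 3*53 + 40 = 199, q_3 = 3*4 + 3 = 15.
Check: 199^2 - 176*15^2 = 39601 - 39600 = 1, so (x, y) = (199, 15) solves the equation, and by the theorem it is the least positive solution.

(x, y) = (199, 15)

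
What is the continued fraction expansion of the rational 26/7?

Run the Euclidean algorithm on 26 and 7; the successive quotients are the partial quotients a_0, a_1, ... (each step inverts the fractional part left over by the previous one):
  26 = 3*7 + 5, so a_0 = 3.
  7 = 1*5 + 2, so a_1 = 1.
  5 = 2*2 + 1, so a_2 = 2.
  2 = 2*1 + 0, so a_3 = 2.
The remainder reaches 0 after 4 divisions, so the expansion has 4 partial quotients, read off in order.

[3; 1, 2, 2]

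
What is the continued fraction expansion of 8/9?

Run the Euclidean algorithm on 8 and 9; the successive quotients are the partial quotients a_0, a_1, ... (each step inverts the fractional part left over by the previous one):
  8 = 0*9 + 8, so a_0 = 0.
  9 = 1*8 + 1, so a_1 = 1.
  8 = 8*1 + 0, so a_2 = 8.
The remainder reaches 0 after 3 divisions, so the expansion has 3 partial quotients, read off in order.

[0; 1, 8]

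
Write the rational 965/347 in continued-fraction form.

[2; 1, 3, 1, 1, 3, 3, 3]

Run the Euclidean algorithm on 965 and 347; the successive quotients are the partial quotients a_0, a_1, ... (each step inverts the fractional part left over by the previous one):
  965 = 2*347 + 271, so a_0 = 2.
  347 = 1*271 + 76, so a_1 = 1.
  271 = 3*76 + 43, so a_2 = 3.
  76 = 1*43 + 33, so a_3 = 1.
  43 = 1*33 + 10, so a_4 = 1.
  33 = 3*10 + 3, so a_5 = 3.
  10 = 3*3 + 1, so a_6 = 3.
  3 = 3*1 + 0, so a_7 = 3.
The remainder reaches 0 after 8 divisions, so the expansion has 8 partial quotients, read off in order.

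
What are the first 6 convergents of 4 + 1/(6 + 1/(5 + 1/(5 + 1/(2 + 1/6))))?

4/1, 25/6, 129/31, 670/161, 1469/353, 9484/2279

Using the convergent recurrence p_i = a_i*p_{i-1} + p_{i-2}, q_i = a_i*q_{i-1} + q_{i-2} with p_{-2}=0, p_{-1}=1, q_{-2}=1, q_{-1}=0:
  i=0: a_0=4, p_0 = 4*1 + 0 = 4, q_0 = 4*0 + 1 = 1.
  i=1: a_1=6, p_1 = 6*4 + 1 = 25, q_1 = 6*1 + 0 = 6.
  i=2: a_2=5, p_2 = 5*25 + 4 = 129, q_2 = 5*6 + 1 = 31.
  i=3: a_3=5, p_3 = 5*129 + 25 = 670, q_3 = 5*31 + 6 = 161.
  i=4: a_4=2, p_4 = 2*670 + 129 = 1469, q_4 = 2*161 + 31 = 353.
  i=5: a_5=6, p_5 = 6*1469 + 670 = 9484, q_5 = 6*353 + 161 = 2279.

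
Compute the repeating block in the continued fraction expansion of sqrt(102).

[10; (10, 20)]

Write x_i = (sqrt(102) + m_i)/d_i with (m_0, d_0) = (0, 1). a_0 = floor(sqrt(102)) = 10, since 10^2 = 100 <= 102 < 121 = 11^2.
Iterate m_{i+1} = d_i*a_i - m_i, d_{i+1} = (102 - m_{i+1}^2)/d_i, a_{i+1} = floor((a_0 + m_{i+1})/d_{i+1}):
  m_1 = 1*10 - 0 = 10, d_1 = (102 - 10^2)/1 = 2/1 = 2, a_1 = floor((10 + 10)/2) = 10.
  m_2 = 2*10 - 10 = 10, d_2 = (102 - 10^2)/2 = 2/2 = 1, a_2 = floor((10 + 10)/1) = 20.
  m_3 = 1*20 - 10 = 10, d_3 = (102 - 10^2)/1 = 2/1 = 2: (m_3, d_3) = (m_1, d_1) = (10, 2), so from here the quotients repeat a_1, a_2; the period length is 2.
Hence the expansion of sqrt(102) is a_0 = 10 followed by the repeating block 10, 20 (period 2).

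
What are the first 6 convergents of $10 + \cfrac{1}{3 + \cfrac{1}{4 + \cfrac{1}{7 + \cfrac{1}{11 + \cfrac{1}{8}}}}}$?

10/1, 31/3, 134/13, 969/94, 10793/1047, 87313/8470

Using the convergent recurrence p_i = a_i*p_{i-1} + p_{i-2}, q_i = a_i*q_{i-1} + q_{i-2} with p_{-2}=0, p_{-1}=1, q_{-2}=1, q_{-1}=0:
  i=0: a_0=10, p_0 = 10*1 + 0 = 10, q_0 = 10*0 + 1 = 1.
  i=1: a_1=3, p_1 = 3*10 + 1 = 31, q_1 = 3*1 + 0 = 3.
  i=2: a_2=4, p_2 = 4*31 + 10 = 134, q_2 = 4*3 + 1 = 13.
  i=3: a_3=7, p_3 = 7*134 + 31 = 969, q_3 = 7*13 + 3 = 94.
  i=4: a_4=11, p_4 = 11*969 + 134 = 10793, q_4 = 11*94 + 13 = 1047.
  i=5: a_5=8, p_5 = 8*10793 + 969 = 87313, q_5 = 8*1047 + 94 = 8470.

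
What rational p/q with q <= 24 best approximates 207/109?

Expand x = 207/109 as a continued fraction with the Euclidean algorithm:
  207 = 1*109 + 98, so a_0 = 1.
  109 = 1*98 + 11, so a_1 = 1.
  98 = 8*11 + 10, so a_2 = 8.
  11 = 1*10 + 1, so a_3 = 1.
  10 = 10*1 + 0, so a_4 = 10.
so x = [1; 1, 8, 1, 10].
Convergents (p_i = a_i*p_{i-1} + p_{i-2}, q_i = a_i*q_{i-1} + q_{i-2} with p_{-2}=0, p_{-1}=1, q_{-2}=1, q_{-1}=0), until the denominator exceeds 24:
  i=0: a_0=1, p_0 = 1*1 + 0 = 1, q_0 = 1*0 + 1 = 1.
  i=1: a_1=1, p_1 = 1*1 + 1 = 2, q_1 = 1*1 + 0 = 1.
  i=2: a_2=8, p_2 = 8*2 + 1 = 17, q_2 = 8*1 + 1 = 9.
  i=3: a_3=1, p_3 = 1*17 + 2 = 19, q_3 = 1*9 + 1 = 10.
  i=4: a_4=10, p_4 = 10*19 + 17 = 207, q_4 = 10*10 + 9 = 109.
q_4 = 109 > 24, so the last convergent with denominator <= 24 is p_3/q_3 = 19/10.
The closest fraction with denominator <= 24 is either p_3/q_3 or the intermediate fraction (k*p_3 + p_2)/(k*q_3 + q_2) with the largest k >= 1 whose denominator stays <= 24; these approach x as k grows, and every other convergent or intermediate fraction in range is farther away.
Largest k: floor((24 - q_2)/q_3) = floor((24 - 9)/10) = 1.
That gives (1*19 + 17)/(1*10 + 9) = 36/19.
Compare the errors: |x - 19/10| = |207*10 - 19*109|/(109*10) = 1/1090, and |x - 36/19| = |207*19 - 36*109|/(109*19) = 9/2071.
Cross-multiplying, 1*2071 = 2071 < 9810 = 9*1090, so 1/1090 is smaller: the convergent 19/10 is closer to x than 36/19.

19/10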